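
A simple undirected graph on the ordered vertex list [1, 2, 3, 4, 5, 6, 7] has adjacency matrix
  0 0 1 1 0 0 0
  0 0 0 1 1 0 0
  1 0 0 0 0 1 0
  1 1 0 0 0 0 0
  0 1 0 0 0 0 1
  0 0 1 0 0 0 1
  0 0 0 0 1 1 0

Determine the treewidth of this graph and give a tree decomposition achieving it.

Treewidth 2.
One optimal decomposition is:
Bags: B1 = {1, 2, 4}  B2 = {1, 2, 3}  B3 = {2, 3, 6}  B4 = {2, 6, 7}  B5 = {2, 5, 7}
Tree: B1–B2, B2–B3, B3–B4, B4–B5

Every bag has size at most 3, so the width is 3 − 1 = 2 and tw(G) ≤ 2. Since 2–4–1–3–6–7–5–2 is a cycle in G, G is not acyclic. Forests are exactly the graphs of treewidth ≤ 1, so tw(G) ≥ 2. Combining the bounds, tw(G) = 2.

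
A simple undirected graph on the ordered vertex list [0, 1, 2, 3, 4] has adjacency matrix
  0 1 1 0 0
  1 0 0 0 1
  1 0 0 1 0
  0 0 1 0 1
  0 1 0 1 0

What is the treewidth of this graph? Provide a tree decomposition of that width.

Treewidth 2.
One optimal decomposition is:
Bags: B1 = {0, 1, 2}  B2 = {1, 2, 4}  B3 = {2, 3, 4}
Tree: B1–B2, B2–B3

Every bag has size at most 3, so the width is 3 − 1 = 2 and tw(G) ≤ 2. The edges 2–0–1–4–3–2 form a cycle, so G is not a tree and its treewidth is at least 2. The upper and lower bounds meet at 2, so that is the treewidth.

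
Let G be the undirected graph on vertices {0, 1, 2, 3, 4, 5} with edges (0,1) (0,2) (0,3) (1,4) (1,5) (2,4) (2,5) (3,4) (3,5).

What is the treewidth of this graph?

A width-3 tree decomposition is:
Bags: B1 = {1, 2, 3, 5}  B2 = {0, 1, 2, 3}  B3 = {1, 2, 3, 4}
Tree: B1–B2, B2–B3
Every bag has size at most 4, so the width is 4 − 1 = 3 and tw(G) ≤ 3. For the lower bound: the 4 vertex sets {3,5}, {0,1}, {2}, {4} are disjoint, each induces a connected subgraph, and every pair is joined by at least one edge of G. Contracting each set to a single vertex therefore yields K_{4} as a minor, and since treewidth is minor-monotone, tw(G) ≥ tw(K_{4}) = 3. The upper and lower bounds meet at 3, so that is the treewidth.

3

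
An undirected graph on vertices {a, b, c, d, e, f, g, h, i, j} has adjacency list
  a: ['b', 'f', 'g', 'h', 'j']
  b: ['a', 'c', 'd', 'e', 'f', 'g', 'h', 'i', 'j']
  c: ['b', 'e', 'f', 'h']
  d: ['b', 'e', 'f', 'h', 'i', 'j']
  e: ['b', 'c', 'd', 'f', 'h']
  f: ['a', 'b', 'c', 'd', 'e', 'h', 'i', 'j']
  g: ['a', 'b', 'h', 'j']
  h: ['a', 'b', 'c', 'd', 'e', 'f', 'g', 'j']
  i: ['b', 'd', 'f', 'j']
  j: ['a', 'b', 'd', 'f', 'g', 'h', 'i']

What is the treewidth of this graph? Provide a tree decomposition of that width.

Treewidth 4.
One optimal decomposition is:
Bags: B1 = {b, d, f, i, j}  B2 = {b, d, f, h, j}  B3 = {b, d, e, f, h}  B4 = {a, b, f, h, j}  B5 = {a, b, g, h, j}  B6 = {b, c, e, f, h}
Tree: B1–B2, B2–B3, B2–B4, B4–B5, B3–B6

The largest bag has 5 vertices, giving width 4; this decomposition certifies tw(G) ≤ 4. On the other hand G contains the 5-clique {a, b, g, h, j}. A clique must lie in a single bag of any decomposition, so no decomposition can have width below 4. Combining the bounds, tw(G) = 4.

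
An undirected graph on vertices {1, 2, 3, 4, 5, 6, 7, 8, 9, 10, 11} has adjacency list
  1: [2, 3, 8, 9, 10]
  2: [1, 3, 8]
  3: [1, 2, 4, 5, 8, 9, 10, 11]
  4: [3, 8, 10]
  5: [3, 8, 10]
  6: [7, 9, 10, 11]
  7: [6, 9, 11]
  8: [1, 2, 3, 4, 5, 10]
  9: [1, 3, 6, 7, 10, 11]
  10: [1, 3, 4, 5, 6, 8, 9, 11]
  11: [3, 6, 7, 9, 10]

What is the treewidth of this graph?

3

A width-3 tree decomposition is:
Bags: B1 = {1, 3, 9, 10}  B2 = {1, 3, 8, 10}  B3 = {3, 4, 8, 10}  B4 = {3, 9, 10, 11}  B5 = {3, 5, 8, 10}  B6 = {1, 2, 3, 8}  B7 = {6, 9, 10, 11}  B8 = {6, 7, 9, 11}
Tree: B1–B2, B2–B3, B1–B4, B2–B5, B2–B6, B4–B7, B7–B8
Each bag holds 4 vertices, so the decomposition has width 3, which upper-bounds the treewidth. For the lower bound, the 4 vertices {1, 2, 3, 8} are pairwise adjacent, and any tree decomposition puts a clique entirely inside one bag — forcing width ≥ 3. Therefore the treewidth is 3.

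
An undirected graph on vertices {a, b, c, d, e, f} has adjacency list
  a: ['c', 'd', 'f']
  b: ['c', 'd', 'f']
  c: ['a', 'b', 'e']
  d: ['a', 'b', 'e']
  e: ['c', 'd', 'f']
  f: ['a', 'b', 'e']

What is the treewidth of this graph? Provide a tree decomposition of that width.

The largest bag has 4 vertices, giving width 3; this decomposition certifies tw(G) ≤ 3. For the lower bound: the 4 vertex sets {a,f}, {b,d}, {c}, {e} are disjoint, each induces a connected subgraph, and every pair is joined by at least one edge of G. Contracting each set to a single vertex therefore yields K_{4} as a minor, and since treewidth is minor-monotone, tw(G) ≥ tw(K_{4}) = 3. Hence tw(G) = 3 exactly.

Treewidth 3.
One optimal decomposition is:
Bags: B1 = {a, c, d, f}  B2 = {b, c, d, f}  B3 = {c, d, e, f}
Tree: B1–B2, B2–B3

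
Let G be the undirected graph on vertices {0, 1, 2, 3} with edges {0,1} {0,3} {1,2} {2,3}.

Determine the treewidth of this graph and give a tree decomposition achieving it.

Treewidth 2.
One optimal decomposition is:
Bags: B1 = {1, 2, 3}  B2 = {0, 1, 3}
Tree: B1–B2

Each bag holds 3 vertices, so the decomposition has width 2, which upper-bounds the treewidth. Since 1–2–3–0–1 is a cycle in G, G is not acyclic. Forests are exactly the graphs of treewidth ≤ 1, so tw(G) ≥ 2. The upper and lower bounds meet at 2, so that is the treewidth.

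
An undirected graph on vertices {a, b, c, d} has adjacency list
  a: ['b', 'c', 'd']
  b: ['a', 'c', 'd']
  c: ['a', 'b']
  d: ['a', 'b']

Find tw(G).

A width-2 tree decomposition is:
Bags: B1 = {a, b, c}  B2 = {a, b, d}
Tree: B1–B2
The largest bag has 3 vertices, giving width 2; this decomposition certifies tw(G) ≤ 2. Conversely, {a, b, d} is a clique of size 3, and the vertices of any clique must share a bag in every tree decomposition; so some bag has ≥ 3 vertices and tw(G) ≥ 2. The upper and lower bounds meet at 2, so that is the treewidth.

2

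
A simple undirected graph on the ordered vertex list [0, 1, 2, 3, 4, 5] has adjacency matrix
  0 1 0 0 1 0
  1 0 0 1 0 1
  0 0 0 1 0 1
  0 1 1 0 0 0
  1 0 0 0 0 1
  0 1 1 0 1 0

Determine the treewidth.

2

A width-2 tree decomposition is:
Bags: B1 = {0, 4, 5}  B2 = {0, 1, 5}  B3 = {1, 2, 5}  B4 = {1, 2, 3}
Tree: B1–B2, B2–B3, B3–B4
Each bag holds 3 vertices, so the decomposition has width 2, which upper-bounds the treewidth. The edges 4–0–1–5–4 form a cycle, so G is not a tree and its treewidth is at least 2. Hence tw(G) = 2 exactly.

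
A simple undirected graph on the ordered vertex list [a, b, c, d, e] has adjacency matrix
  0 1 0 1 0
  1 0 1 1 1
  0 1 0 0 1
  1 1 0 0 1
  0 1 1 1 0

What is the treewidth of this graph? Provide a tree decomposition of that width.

Treewidth 2.
One such decomposition:
Bags: B1 = {b, d, e}  B2 = {b, c, e}  B3 = {a, b, d}
Tree: B1–B2, B1–B3

Every bag has size at most 3, so the width is 3 − 1 = 2 and tw(G) ≤ 2. On the other hand G contains the 3-clique {b, d, e}. A clique must lie in a single bag of any decomposition, so no decomposition can have width below 2. The upper and lower bounds meet at 2, so that is the treewidth.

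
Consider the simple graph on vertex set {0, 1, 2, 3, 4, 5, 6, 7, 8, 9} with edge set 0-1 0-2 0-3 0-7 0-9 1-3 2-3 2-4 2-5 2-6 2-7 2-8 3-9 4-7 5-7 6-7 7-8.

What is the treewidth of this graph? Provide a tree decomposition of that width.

Treewidth 2.
One such decomposition:
Bags: B1 = {0, 3, 9}  B2 = {0, 1, 3}  B3 = {0, 2, 3}  B4 = {0, 2, 7}  B5 = {2, 5, 7}  B6 = {2, 4, 7}  B7 = {2, 7, 8}  B8 = {2, 6, 7}
Tree: B1–B2, B1–B3, B3–B4, B4–B5, B5–B6, B4–B7, B5–B8

The largest bag has 3 vertices, giving width 2; this decomposition certifies tw(G) ≤ 2. On the other hand G contains the 3-clique {0, 1, 3}. A clique must lie in a single bag of any decomposition, so no decomposition can have width below 2. Hence tw(G) = 2 exactly.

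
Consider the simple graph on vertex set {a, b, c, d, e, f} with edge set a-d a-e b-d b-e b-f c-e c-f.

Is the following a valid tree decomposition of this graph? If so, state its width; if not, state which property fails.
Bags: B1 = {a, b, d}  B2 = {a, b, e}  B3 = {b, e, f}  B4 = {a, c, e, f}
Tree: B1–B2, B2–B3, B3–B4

A tree decomposition must satisfy three properties: every vertex lies in some bag; for every edge, both endpoints lie together in some bag; and for every vertex, the bags containing it form a connected subtree. Here bags containing vertex a are not connected in the tree, so the decomposition is invalid.

No — bags containing vertex a are not connected in the tree.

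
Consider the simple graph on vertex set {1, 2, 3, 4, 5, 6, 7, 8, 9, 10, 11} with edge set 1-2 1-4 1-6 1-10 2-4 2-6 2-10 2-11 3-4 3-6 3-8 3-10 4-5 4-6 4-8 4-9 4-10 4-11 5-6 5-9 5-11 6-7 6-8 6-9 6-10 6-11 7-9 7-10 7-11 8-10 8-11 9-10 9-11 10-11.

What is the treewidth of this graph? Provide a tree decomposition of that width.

Every bag has size at most 5, so the width is 5 − 1 = 4 and tw(G) ≤ 4. For the lower bound, the 5 vertices {4, 6, 8, 10, 11} are pairwise adjacent, and any tree decomposition puts a clique entirely inside one bag — forcing width ≥ 4. Combining the bounds, tw(G) = 4.

Treewidth 4.
One such decomposition:
Bags: B1 = {4, 6, 8, 10, 11}  B2 = {4, 6, 9, 10, 11}  B3 = {4, 5, 6, 9, 11}  B4 = {2, 4, 6, 10, 11}  B5 = {6, 7, 9, 10, 11}  B6 = {3, 4, 6, 8, 10}  B7 = {1, 2, 4, 6, 10}
Tree: B1–B2, B2–B3, B1–B4, B2–B5, B1–B6, B4–B7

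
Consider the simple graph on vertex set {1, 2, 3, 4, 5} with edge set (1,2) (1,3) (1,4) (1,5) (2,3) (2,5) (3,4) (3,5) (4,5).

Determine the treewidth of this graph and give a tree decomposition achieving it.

Treewidth 3.
Bags: B1 = {1, 3, 4, 5}  B2 = {1, 2, 3, 5}
Tree: B1–B2

Each bag holds 4 vertices, so the decomposition has width 3, which upper-bounds the treewidth. On the other hand G contains the 4-clique {1, 2, 3, 5}. A clique must lie in a single bag of any decomposition, so no decomposition can have width below 3. The upper and lower bounds meet at 3, so that is the treewidth.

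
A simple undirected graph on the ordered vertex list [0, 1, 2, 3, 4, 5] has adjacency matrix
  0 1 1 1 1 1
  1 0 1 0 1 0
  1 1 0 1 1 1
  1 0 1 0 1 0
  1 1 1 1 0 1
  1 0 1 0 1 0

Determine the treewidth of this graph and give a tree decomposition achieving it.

Each bag holds 4 vertices, so the decomposition has width 3, which upper-bounds the treewidth. For the lower bound, the 4 vertices {0, 1, 2, 4} are pairwise adjacent, and any tree decomposition puts a clique entirely inside one bag — forcing width ≥ 3. Therefore the treewidth is 3.

Treewidth 3.
Bags: B1 = {0, 1, 2, 4}  B2 = {0, 2, 3, 4}  B3 = {0, 2, 4, 5}
Tree: B1–B2, B1–B3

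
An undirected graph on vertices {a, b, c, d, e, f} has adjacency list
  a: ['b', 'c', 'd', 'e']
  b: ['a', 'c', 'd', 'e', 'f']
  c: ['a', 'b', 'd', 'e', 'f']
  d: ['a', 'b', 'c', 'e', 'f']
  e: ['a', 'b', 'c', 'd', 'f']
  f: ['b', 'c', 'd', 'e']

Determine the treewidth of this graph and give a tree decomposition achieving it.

Every bag has size at most 5, so the width is 5 − 1 = 4 and tw(G) ≤ 4. For the lower bound, the 5 vertices {b, c, d, e, f} are pairwise adjacent, and any tree decomposition puts a clique entirely inside one bag — forcing width ≥ 4. The upper and lower bounds meet at 4, so that is the treewidth.

Treewidth 4.
One optimal decomposition is:
Bags: B1 = {b, c, d, e, f}  B2 = {a, b, c, d, e}
Tree: B1–B2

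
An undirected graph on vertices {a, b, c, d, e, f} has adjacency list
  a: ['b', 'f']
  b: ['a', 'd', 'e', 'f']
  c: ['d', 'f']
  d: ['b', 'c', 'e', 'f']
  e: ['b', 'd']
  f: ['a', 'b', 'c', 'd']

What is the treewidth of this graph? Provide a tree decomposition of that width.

The largest bag has 3 vertices, giving width 2; this decomposition certifies tw(G) ≤ 2. Conversely, {b, d, e} is a clique of size 3, and the vertices of any clique must share a bag in every tree decomposition; so some bag has ≥ 3 vertices and tw(G) ≥ 2. Combining the bounds, tw(G) = 2.

Treewidth 2.
One optimal decomposition is:
Bags: B1 = {b, d, f}  B2 = {c, d, f}  B3 = {a, b, f}  B4 = {b, d, e}
Tree: B1–B2, B1–B3, B1–B4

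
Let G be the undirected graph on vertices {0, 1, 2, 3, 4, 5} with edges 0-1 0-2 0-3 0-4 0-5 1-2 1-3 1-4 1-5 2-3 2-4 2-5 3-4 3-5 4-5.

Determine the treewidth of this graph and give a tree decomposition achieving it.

Treewidth 5.
One such decomposition:
Bags: B1 = {0, 1, 2, 3, 4, 5}
Tree: (single bag)

A single bag containing all 6 vertices is trivially a valid decomposition of width 5. For the lower bound, the 6 vertices {0, 1, 2, 3, 4, 5} are pairwise adjacent, and any tree decomposition puts a clique entirely inside one bag — forcing width ≥ 5. The upper and lower bounds meet at 5, so that is the treewidth.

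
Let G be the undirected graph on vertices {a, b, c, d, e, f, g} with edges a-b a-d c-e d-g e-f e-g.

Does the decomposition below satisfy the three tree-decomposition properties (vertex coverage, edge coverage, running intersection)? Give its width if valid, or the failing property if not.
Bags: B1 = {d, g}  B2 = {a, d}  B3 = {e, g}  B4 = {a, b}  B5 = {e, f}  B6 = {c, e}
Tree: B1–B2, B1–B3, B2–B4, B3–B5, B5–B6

Yes; width 1.

Checking the three conditions: (i) the bags cover all of {a, b, c, d, e, f, g}; (ii) for each edge, some bag contains both endpoints; (iii) the bags containing any fixed vertex form a subtree. All hold, so the decomposition is valid with width 2 − 1 = 1.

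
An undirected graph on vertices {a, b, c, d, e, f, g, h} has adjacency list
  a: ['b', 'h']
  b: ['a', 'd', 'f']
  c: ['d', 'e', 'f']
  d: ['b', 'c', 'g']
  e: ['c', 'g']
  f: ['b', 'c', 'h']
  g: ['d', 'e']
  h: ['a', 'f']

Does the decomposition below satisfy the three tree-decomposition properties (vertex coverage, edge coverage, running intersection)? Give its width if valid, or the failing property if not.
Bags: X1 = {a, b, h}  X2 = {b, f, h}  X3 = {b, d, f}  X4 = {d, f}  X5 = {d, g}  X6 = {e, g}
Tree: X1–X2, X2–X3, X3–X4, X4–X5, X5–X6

A tree decomposition must satisfy three properties: every vertex lies in some bag; for every edge, both endpoints lie together in some bag; and for every vertex, the bags containing it form a connected subtree. Here vertex c appears in no bag, so the decomposition is invalid.

No — vertex c appears in no bag.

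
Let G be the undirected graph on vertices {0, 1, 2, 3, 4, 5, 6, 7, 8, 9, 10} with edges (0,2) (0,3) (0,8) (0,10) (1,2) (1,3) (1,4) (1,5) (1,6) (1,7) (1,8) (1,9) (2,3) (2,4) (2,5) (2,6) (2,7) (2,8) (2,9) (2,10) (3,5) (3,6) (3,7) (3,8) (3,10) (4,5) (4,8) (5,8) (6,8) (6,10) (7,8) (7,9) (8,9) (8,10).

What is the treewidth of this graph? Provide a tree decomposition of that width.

Every bag has size at most 5, so the width is 5 − 1 = 4 and tw(G) ≤ 4. For the lower bound, the 5 vertices {0, 2, 3, 8, 10} are pairwise adjacent, and any tree decomposition puts a clique entirely inside one bag — forcing width ≥ 4. Combining the bounds, tw(G) = 4.

Treewidth 4.
One optimal decomposition is:
Bags: B1 = {1, 2, 3, 6, 8}  B2 = {1, 2, 3, 7, 8}  B3 = {2, 3, 6, 8, 10}  B4 = {1, 2, 3, 5, 8}  B5 = {0, 2, 3, 8, 10}  B6 = {1, 2, 4, 5, 8}  B7 = {1, 2, 7, 8, 9}
Tree: B1–B2, B1–B3, B2–B4, B3–B5, B4–B6, B2–B7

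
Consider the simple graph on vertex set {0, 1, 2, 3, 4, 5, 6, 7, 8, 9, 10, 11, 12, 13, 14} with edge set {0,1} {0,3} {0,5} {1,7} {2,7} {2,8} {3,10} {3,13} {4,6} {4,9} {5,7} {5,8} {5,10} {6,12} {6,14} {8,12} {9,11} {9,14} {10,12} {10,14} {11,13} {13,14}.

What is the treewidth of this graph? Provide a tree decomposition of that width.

Treewidth 3.
One optimal decomposition is:
Bags: B1 = {4, 9, 11, 13}  B2 = {4, 9, 13, 14}  B3 = {4, 6, 13, 14}  B4 = {3, 6, 13, 14}  B5 = {3, 6, 10, 14}  B6 = {3, 6, 10, 12}  B7 = {0, 3, 10, 12}  B8 = {0, 5, 10, 12}  B9 = {0, 5, 8, 12}  B10 = {0, 1, 5, 8}  B11 = {1, 5, 7, 8}  B12 = {1, 2, 7, 8}
Tree: B1–B2, B2–B3, B3–B4, B4–B5, B5–B6, B6–B7, B7–B8, B8–B9, B9–B10, B10–B11, B11–B12

Every bag has size at most 4, so the width is 4 − 1 = 3 and tw(G) ≤ 3. For the lower bound: the 4 vertex sets {4,9,11}, {13}, {14}, {3,6,10,12} are disjoint, each induces a connected subgraph, and every pair is joined by at least one edge of G. Contracting each set to a single vertex therefore yields K_{4} as a minor, and since treewidth is minor-monotone, tw(G) ≥ tw(K_{4}) = 3. Combining the bounds, tw(G) = 3.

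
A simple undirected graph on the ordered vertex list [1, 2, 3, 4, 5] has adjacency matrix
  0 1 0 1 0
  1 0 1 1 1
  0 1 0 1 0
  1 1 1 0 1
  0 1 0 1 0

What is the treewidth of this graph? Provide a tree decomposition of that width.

Treewidth 2.
One such decomposition:
Bags: B1 = {1, 2, 4}  B2 = {2, 3, 4}  B3 = {2, 4, 5}
Tree: B1–B2, B1–B3

Each bag holds 3 vertices, so the decomposition has width 2, which upper-bounds the treewidth. For the lower bound, the 3 vertices {1, 2, 4} are pairwise adjacent, and any tree decomposition puts a clique entirely inside one bag — forcing width ≥ 2. Combining the bounds, tw(G) = 2.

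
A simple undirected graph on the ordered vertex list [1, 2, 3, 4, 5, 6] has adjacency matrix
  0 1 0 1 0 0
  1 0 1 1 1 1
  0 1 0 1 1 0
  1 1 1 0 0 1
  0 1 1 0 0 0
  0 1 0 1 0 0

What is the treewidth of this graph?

2

A width-2 tree decomposition is:
Bags: B1 = {2, 4, 6}  B2 = {1, 2, 4}  B3 = {2, 3, 4}  B4 = {2, 3, 5}
Tree: B1–B2, B1–B3, B3–B4
Each bag holds 3 vertices, so the decomposition has width 2, which upper-bounds the treewidth. On the other hand G contains the 3-clique {1, 2, 4}. A clique must lie in a single bag of any decomposition, so no decomposition can have width below 2. Hence tw(G) = 2 exactly.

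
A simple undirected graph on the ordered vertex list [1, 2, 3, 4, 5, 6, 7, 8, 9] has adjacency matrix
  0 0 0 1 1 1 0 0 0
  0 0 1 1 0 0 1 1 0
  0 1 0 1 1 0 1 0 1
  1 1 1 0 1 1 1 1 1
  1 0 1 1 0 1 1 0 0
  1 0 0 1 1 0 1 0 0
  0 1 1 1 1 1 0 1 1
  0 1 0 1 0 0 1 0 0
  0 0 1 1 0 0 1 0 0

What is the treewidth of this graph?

3

A width-3 tree decomposition is:
Bags: B1 = {3, 4, 5, 7}  B2 = {4, 5, 6, 7}  B3 = {2, 3, 4, 7}  B4 = {1, 4, 5, 6}  B5 = {2, 4, 7, 8}  B6 = {3, 4, 7, 9}
Tree: B1–B2, B1–B3, B2–B4, B3–B5, B1–B6
Each bag holds 4 vertices, so the decomposition has width 3, which upper-bounds the treewidth. For the lower bound, the 4 vertices {1, 4, 5, 6} are pairwise adjacent, and any tree decomposition puts a clique entirely inside one bag — forcing width ≥ 3. The upper and lower bounds meet at 3, so that is the treewidth.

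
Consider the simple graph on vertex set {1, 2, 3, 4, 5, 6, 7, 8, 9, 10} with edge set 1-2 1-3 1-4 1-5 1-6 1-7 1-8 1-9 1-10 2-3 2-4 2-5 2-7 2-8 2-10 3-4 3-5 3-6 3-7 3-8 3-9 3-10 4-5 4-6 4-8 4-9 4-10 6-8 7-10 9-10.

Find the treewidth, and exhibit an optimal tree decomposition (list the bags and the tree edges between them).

Treewidth 4.
Bags: B1 = {1, 2, 3, 4, 8}  B2 = {1, 2, 3, 4, 10}  B3 = {1, 2, 3, 4, 5}  B4 = {1, 3, 4, 9, 10}  B5 = {1, 2, 3, 7, 10}  B6 = {1, 3, 4, 6, 8}
Tree: B1–B2, B1–B3, B2–B4, B2–B5, B1–B6

Each bag holds 5 vertices, so the decomposition has width 4, which upper-bounds the treewidth. On the other hand G contains the 5-clique {1, 3, 4, 9, 10}. A clique must lie in a single bag of any decomposition, so no decomposition can have width below 4. The upper and lower bounds meet at 4, so that is the treewidth.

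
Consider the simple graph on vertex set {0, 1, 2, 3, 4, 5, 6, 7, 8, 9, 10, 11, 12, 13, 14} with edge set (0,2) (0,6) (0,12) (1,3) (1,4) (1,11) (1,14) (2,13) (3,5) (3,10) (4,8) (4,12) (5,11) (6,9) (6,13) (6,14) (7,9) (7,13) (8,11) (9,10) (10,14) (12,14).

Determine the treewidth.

A width-3 tree decomposition is:
Bags: B1 = {4, 5, 8, 11}  B2 = {1, 4, 5, 11}  B3 = {1, 3, 4, 5}  B4 = {1, 3, 4, 12}  B5 = {1, 3, 12, 14}  B6 = {3, 10, 12, 14}  B7 = {0, 10, 12, 14}  B8 = {0, 6, 10, 14}  B9 = {0, 6, 9, 10}  B10 = {0, 2, 6, 9}  B11 = {2, 6, 9, 13}  B12 = {2, 7, 9, 13}
Tree: B1–B2, B2–B3, B3–B4, B4–B5, B5–B6, B6–B7, B7–B8, B8–B9, B9–B10, B10–B11, B11–B12
Every bag has size at most 4, so the width is 4 − 1 = 3 and tw(G) ≤ 3. For the lower bound: the 4 vertex sets {5,8,11}, {4}, {1}, {3,10,12,14} are disjoint, each induces a connected subgraph, and every pair is joined by at least one edge of G. Contracting each set to a single vertex therefore yields K_{4} as a minor, and since treewidth is minor-monotone, tw(G) ≥ tw(K_{4}) = 3. Hence tw(G) = 3 exactly.

3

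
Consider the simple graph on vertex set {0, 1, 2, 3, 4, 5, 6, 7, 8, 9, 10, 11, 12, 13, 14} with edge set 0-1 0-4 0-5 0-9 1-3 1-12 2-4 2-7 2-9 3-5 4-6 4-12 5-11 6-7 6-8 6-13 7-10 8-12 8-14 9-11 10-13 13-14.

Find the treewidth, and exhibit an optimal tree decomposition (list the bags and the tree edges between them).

Every bag has size at most 4, so the width is 4 − 1 = 3 and tw(G) ≤ 3. For the lower bound: the 4 vertex sets {10,13,14}, {7}, {6}, {2,4,8,12} are disjoint, each induces a connected subgraph, and every pair is joined by at least one edge of G. Contracting each set to a single vertex therefore yields K_{4} as a minor, and since treewidth is minor-monotone, tw(G) ≥ tw(K_{4}) = 3. The upper and lower bounds meet at 3, so that is the treewidth.

Treewidth 3.
One optimal decomposition is:
Bags: B1 = {7, 10, 13, 14}  B2 = {6, 7, 13, 14}  B3 = {6, 7, 8, 14}  B4 = {2, 6, 7, 8}  B5 = {2, 4, 6, 8}  B6 = {2, 4, 8, 12}  B7 = {2, 4, 9, 12}  B8 = {0, 4, 9, 12}  B9 = {0, 1, 9, 12}  B10 = {0, 1, 9, 11}  B11 = {0, 1, 5, 11}  B12 = {1, 3, 5, 11}
Tree: B1–B2, B2–B3, B3–B4, B4–B5, B5–B6, B6–B7, B7–B8, B8–B9, B9–B10, B10–B11, B11–B12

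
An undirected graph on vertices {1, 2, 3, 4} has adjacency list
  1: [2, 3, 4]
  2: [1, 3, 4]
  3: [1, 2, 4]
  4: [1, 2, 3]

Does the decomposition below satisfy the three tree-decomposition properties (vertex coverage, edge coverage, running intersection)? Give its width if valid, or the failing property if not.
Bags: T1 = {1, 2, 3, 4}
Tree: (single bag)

Yes; width 3.

Checking the three conditions: (i) the bags cover all of {1, 2, 3, 4}; (ii) for each edge, some bag contains both endpoints; (iii) the bags containing any fixed vertex form a subtree. All hold, so the decomposition is valid with width 4 − 1 = 3.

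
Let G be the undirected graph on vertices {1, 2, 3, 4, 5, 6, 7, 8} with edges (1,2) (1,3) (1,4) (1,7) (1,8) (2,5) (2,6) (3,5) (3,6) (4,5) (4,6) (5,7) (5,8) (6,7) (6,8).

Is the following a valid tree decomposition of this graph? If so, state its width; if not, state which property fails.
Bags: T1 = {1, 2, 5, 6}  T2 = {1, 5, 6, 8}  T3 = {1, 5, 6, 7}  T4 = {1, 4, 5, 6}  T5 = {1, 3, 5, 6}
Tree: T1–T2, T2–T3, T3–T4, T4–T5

Checking the three conditions: (i) the bags cover all of {1, 2, 3, 4, 5, 6, 7, 8}; (ii) for each edge, some bag contains both endpoints; (iii) the bags containing any fixed vertex form a subtree. All hold, so the decomposition is valid with width 4 − 1 = 3.

Yes; width 3.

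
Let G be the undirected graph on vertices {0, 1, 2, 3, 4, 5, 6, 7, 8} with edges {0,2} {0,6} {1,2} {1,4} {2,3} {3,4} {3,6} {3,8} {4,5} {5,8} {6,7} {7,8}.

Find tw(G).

A width-3 tree decomposition is:
Bags: B1 = {0, 2, 6, 7}  B2 = {2, 3, 6, 7}  B3 = {2, 3, 7, 8}  B4 = {1, 2, 3, 8}  B5 = {1, 3, 4, 8}  B6 = {1, 4, 5, 8}
Tree: B1–B2, B2–B3, B3–B4, B4–B5, B5–B6
Every bag has size at most 4, so the width is 4 − 1 = 3 and tw(G) ≤ 3. For the lower bound: the 4 vertex sets {0,6,7}, {2}, {3}, {1,4,5,8} are disjoint, each induces a connected subgraph, and every pair is joined by at least one edge of G. Contracting each set to a single vertex therefore yields K_{4} as a minor, and since treewidth is minor-monotone, tw(G) ≥ tw(K_{4}) = 3. Hence tw(G) = 3 exactly.

3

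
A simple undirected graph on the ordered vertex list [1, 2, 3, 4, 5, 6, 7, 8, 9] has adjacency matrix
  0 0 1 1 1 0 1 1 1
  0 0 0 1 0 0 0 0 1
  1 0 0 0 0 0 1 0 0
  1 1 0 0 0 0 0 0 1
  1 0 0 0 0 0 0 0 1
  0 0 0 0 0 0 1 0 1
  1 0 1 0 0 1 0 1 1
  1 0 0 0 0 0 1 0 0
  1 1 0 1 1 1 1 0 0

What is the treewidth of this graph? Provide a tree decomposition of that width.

Treewidth 2.
One such decomposition:
Bags: B1 = {1, 7, 9}  B2 = {1, 7, 8}  B3 = {6, 7, 9}  B4 = {1, 3, 7}  B5 = {1, 4, 9}  B6 = {2, 4, 9}  B7 = {1, 5, 9}
Tree: B1–B2, B1–B3, B1–B4, B1–B5, B5–B6, B1–B7

The largest bag has 3 vertices, giving width 2; this decomposition certifies tw(G) ≤ 2. On the other hand G contains the 3-clique {1, 4, 9}. A clique must lie in a single bag of any decomposition, so no decomposition can have width below 2. Therefore the treewidth is 2.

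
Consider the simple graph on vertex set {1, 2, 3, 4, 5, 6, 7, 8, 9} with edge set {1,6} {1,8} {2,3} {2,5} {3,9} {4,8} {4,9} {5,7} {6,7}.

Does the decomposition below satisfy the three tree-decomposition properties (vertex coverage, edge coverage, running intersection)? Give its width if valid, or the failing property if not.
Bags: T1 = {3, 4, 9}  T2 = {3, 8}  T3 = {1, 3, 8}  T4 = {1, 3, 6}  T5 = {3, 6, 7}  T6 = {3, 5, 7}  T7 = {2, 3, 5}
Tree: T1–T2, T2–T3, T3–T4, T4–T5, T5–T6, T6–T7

No — edge (4,8) lies in no bag.

A tree decomposition must satisfy three properties: every vertex lies in some bag; for every edge, both endpoints lie together in some bag; and for every vertex, the bags containing it form a connected subtree. Here edge (4,8) lies in no bag, so the decomposition is invalid.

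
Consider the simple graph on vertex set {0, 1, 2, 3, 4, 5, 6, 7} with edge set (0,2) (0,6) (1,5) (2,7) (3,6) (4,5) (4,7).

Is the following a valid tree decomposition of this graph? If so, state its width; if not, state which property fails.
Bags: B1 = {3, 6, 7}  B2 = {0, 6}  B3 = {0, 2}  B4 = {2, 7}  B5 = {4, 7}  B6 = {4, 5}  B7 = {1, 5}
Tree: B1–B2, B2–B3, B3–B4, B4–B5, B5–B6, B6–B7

No — bags containing vertex 7 are not connected in the tree.

A tree decomposition must satisfy three properties: every vertex lies in some bag; for every edge, both endpoints lie together in some bag; and for every vertex, the bags containing it form a connected subtree. Here bags containing vertex 7 are not connected in the tree, so the decomposition is invalid.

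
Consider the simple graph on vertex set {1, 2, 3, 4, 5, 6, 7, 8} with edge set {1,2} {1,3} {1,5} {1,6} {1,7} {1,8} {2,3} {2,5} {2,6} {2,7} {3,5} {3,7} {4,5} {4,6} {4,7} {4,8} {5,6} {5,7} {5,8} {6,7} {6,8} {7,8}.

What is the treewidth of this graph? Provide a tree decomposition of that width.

Treewidth 4.
One such decomposition:
Bags: B1 = {1, 2, 3, 5, 7}  B2 = {1, 2, 5, 6, 7}  B3 = {1, 5, 6, 7, 8}  B4 = {4, 5, 6, 7, 8}
Tree: B1–B2, B2–B3, B3–B4

The largest bag has 5 vertices, giving width 4; this decomposition certifies tw(G) ≤ 4. For the lower bound, the 5 vertices {1, 5, 6, 7, 8} are pairwise adjacent, and any tree decomposition puts a clique entirely inside one bag — forcing width ≥ 4. Therefore the treewidth is 4.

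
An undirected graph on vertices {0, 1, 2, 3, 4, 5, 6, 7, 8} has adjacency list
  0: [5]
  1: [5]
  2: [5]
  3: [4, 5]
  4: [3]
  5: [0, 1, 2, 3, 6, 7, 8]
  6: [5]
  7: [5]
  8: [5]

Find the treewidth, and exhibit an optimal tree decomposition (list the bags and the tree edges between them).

Every bag has size at most 2, so the width is 2 − 1 = 1 and tw(G) ≤ 1. Since G has at least one edge (e.g. 5–6), it is not an edgeless graph, so tw(G) ≥ 1. Combining the bounds, tw(G) = 1.

Treewidth 1.
One optimal decomposition is:
Bags: B1 = {5, 6}  B2 = {2, 5}  B3 = {5, 7}  B4 = {1, 5}  B5 = {5, 8}  B6 = {3, 5}  B7 = {0, 5}  B8 = {3, 4}
Tree: B1–B2, B1–B3, B2–B4, B2–B5, B2–B6, B1–B7, B6–B8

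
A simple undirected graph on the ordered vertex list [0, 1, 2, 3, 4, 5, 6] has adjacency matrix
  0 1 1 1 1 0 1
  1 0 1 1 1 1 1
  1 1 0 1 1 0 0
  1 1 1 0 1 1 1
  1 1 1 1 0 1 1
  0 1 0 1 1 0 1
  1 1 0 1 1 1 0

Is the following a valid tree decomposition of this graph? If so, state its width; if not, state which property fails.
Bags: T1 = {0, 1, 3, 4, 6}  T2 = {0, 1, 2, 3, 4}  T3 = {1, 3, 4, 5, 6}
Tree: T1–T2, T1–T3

Yes; width 4.

Checking the three conditions: (i) the bags cover all of {0, 1, 2, 3, 4, 5, 6}; (ii) for each edge, some bag contains both endpoints; (iii) the bags containing any fixed vertex form a subtree. All hold, so the decomposition is valid with width 5 − 1 = 4.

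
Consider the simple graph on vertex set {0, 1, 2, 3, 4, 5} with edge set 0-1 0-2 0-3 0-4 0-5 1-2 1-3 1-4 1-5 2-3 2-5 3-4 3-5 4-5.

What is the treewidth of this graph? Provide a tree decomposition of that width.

Treewidth 4.
One optimal decomposition is:
Bags: B1 = {0, 1, 3, 4, 5}  B2 = {0, 1, 2, 3, 5}
Tree: B1–B2

The largest bag has 5 vertices, giving width 4; this decomposition certifies tw(G) ≤ 4. For the lower bound, the 5 vertices {0, 1, 2, 3, 5} are pairwise adjacent, and any tree decomposition puts a clique entirely inside one bag — forcing width ≥ 4. Hence tw(G) = 4 exactly.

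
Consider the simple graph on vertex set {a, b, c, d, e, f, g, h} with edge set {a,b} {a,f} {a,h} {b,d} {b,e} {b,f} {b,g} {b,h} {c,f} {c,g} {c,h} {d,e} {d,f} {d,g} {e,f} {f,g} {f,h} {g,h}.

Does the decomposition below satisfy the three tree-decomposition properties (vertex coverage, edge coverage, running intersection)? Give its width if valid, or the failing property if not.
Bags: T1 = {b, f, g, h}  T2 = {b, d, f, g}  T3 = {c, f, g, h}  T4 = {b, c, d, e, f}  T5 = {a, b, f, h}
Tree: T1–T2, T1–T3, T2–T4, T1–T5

No — bags containing vertex c are not connected in the tree.

A tree decomposition must satisfy three properties: every vertex lies in some bag; for every edge, both endpoints lie together in some bag; and for every vertex, the bags containing it form a connected subtree. Here bags containing vertex c are not connected in the tree, so the decomposition is invalid.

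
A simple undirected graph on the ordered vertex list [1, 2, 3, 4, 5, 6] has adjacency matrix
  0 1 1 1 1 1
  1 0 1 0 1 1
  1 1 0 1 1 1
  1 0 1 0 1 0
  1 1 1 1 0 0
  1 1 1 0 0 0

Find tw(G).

3

A width-3 tree decomposition is:
Bags: B1 = {1, 2, 3, 6}  B2 = {1, 2, 3, 5}  B3 = {1, 3, 4, 5}
Tree: B1–B2, B2–B3
Each bag holds 4 vertices, so the decomposition has width 3, which upper-bounds the treewidth. On the other hand G contains the 4-clique {1, 2, 3, 5}. A clique must lie in a single bag of any decomposition, so no decomposition can have width below 3. Hence tw(G) = 3 exactly.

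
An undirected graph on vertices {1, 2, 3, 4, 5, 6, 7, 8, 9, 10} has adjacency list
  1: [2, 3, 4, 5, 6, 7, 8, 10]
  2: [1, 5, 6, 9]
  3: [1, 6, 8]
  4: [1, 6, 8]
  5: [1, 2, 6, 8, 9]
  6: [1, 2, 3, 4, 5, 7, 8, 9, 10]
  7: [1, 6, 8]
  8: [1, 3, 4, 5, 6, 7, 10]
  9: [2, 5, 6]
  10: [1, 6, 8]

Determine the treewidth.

3

A width-3 tree decomposition is:
Bags: B1 = {1, 5, 6, 8}  B2 = {1, 2, 5, 6}  B3 = {1, 3, 6, 8}  B4 = {1, 4, 6, 8}  B5 = {1, 6, 7, 8}  B6 = {1, 6, 8, 10}  B7 = {2, 5, 6, 9}
Tree: B1–B2, B1–B3, B3–B4, B3–B5, B3–B6, B2–B7
Each bag holds 4 vertices, so the decomposition has width 3, which upper-bounds the treewidth. Conversely, {1, 3, 6, 8} is a clique of size 4, and the vertices of any clique must share a bag in every tree decomposition; so some bag has ≥ 4 vertices and tw(G) ≥ 3. Hence tw(G) = 3 exactly.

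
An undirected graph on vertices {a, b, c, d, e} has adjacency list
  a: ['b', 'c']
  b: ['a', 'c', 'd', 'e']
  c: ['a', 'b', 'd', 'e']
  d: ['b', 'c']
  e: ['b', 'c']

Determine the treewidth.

2

A width-2 tree decomposition is:
Bags: B1 = {b, c, d}  B2 = {a, b, c}  B3 = {b, c, e}
Tree: B1–B2, B1–B3
The largest bag has 3 vertices, giving width 2; this decomposition certifies tw(G) ≤ 2. For the lower bound, the 3 vertices {b, c, d} are pairwise adjacent, and any tree decomposition puts a clique entirely inside one bag — forcing width ≥ 2. Hence tw(G) = 2 exactly.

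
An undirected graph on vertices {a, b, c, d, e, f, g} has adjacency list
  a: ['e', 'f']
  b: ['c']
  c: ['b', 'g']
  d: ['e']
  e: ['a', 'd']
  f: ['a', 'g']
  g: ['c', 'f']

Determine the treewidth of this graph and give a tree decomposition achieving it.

Treewidth 1.
One such decomposition:
Bags: B1 = {b, c}  B2 = {c, g}  B3 = {f, g}  B4 = {a, f}  B5 = {a, e}  B6 = {d, e}
Tree: B1–B2, B2–B3, B3–B4, B4–B5, B5–B6

Each bag holds 2 vertices, so the decomposition has width 1, which upper-bounds the treewidth. Any graph with an edge has treewidth ≥ 1, and G has the edge b–c. Hence tw(G) = 1 exactly.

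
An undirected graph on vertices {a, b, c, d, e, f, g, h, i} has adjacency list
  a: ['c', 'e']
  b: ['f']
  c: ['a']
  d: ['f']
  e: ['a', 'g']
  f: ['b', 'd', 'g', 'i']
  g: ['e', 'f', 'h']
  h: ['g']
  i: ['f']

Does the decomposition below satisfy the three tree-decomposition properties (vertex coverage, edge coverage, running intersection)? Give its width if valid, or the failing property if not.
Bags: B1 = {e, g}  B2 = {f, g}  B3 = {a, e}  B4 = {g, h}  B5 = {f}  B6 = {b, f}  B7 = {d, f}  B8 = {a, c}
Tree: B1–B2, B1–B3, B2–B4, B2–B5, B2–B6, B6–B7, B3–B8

A tree decomposition must satisfy three properties: every vertex lies in some bag; for every edge, both endpoints lie together in some bag; and for every vertex, the bags containing it form a connected subtree. Here vertex i appears in no bag, so the decomposition is invalid.

No — vertex i appears in no bag.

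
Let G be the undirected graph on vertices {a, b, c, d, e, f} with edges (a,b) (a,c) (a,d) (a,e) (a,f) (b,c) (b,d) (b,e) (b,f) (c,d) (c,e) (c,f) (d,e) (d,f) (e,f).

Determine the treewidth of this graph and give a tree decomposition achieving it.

With just one bag of size 6, the width is 6 − 1 = 5, so tw(G) ≤ 5. For the lower bound, the 6 vertices {a, b, c, d, e, f} are pairwise adjacent, and any tree decomposition puts a clique entirely inside one bag — forcing width ≥ 5. Therefore the treewidth is 5.

Treewidth 5.
Bags: B1 = {a, b, c, d, e, f}
Tree: (single bag)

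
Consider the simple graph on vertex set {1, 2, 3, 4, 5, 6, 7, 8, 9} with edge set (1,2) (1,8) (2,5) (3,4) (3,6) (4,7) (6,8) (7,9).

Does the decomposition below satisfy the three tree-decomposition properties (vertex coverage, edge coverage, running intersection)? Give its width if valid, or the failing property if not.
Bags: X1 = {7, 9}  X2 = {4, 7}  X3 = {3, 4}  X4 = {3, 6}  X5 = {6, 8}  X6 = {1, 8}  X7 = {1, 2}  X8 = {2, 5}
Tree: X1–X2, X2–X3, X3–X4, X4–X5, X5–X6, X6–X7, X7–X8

Vertex coverage: the bags together contain {1, 2, 3, 4, 5, 6, 7, 8, 9}, the full vertex set. Edge coverage: each edge of G has both endpoints in at least one bag. Running intersection: for every vertex, the bags containing it form a connected subtree. All three properties hold, so this is a valid tree decomposition of width max|bag| − 1 = 1, and hence tw(G) ≤ 1.

Yes; width 1.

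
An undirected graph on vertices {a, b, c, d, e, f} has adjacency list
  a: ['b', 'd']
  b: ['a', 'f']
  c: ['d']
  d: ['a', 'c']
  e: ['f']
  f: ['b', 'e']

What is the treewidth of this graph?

A width-1 tree decomposition is:
Bags: B1 = {e, f}  B2 = {b, f}  B3 = {a, b}  B4 = {a, d}  B5 = {c, d}
Tree: B1–B2, B2–B3, B3–B4, B4–B5
Every bag has size at most 2, so the width is 2 − 1 = 1 and tw(G) ≤ 1. Since G has at least one edge (e.g. e–f), it is not an edgeless graph, so tw(G) ≥ 1. Hence tw(G) = 1 exactly.

1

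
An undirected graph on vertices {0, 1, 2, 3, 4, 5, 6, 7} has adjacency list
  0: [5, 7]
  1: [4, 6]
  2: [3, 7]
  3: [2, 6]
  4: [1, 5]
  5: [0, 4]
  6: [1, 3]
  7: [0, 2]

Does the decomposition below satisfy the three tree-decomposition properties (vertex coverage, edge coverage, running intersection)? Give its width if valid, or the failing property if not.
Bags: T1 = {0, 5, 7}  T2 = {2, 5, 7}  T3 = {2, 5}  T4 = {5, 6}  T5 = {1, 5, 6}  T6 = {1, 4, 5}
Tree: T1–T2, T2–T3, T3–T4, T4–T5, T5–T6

A tree decomposition must satisfy three properties: every vertex lies in some bag; for every edge, both endpoints lie together in some bag; and for every vertex, the bags containing it form a connected subtree. Here vertex 3 appears in no bag, so the decomposition is invalid.

No — vertex 3 appears in no bag.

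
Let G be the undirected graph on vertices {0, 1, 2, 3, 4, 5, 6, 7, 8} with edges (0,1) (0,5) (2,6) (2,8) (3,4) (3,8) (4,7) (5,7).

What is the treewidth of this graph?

1

A width-1 tree decomposition is:
Bags: B1 = {0, 1}  B2 = {0, 5}  B3 = {5, 7}  B4 = {4, 7}  B5 = {3, 4}  B6 = {3, 8}  B7 = {2, 8}  B8 = {2, 6}
Tree: B1–B2, B2–B3, B3–B4, B4–B5, B5–B6, B6–B7, B7–B8
Every bag has size at most 2, so the width is 2 − 1 = 1 and tw(G) ≤ 1. Since G has at least one edge (e.g. 1–0), it is not an edgeless graph, so tw(G) ≥ 1. Hence tw(G) = 1 exactly.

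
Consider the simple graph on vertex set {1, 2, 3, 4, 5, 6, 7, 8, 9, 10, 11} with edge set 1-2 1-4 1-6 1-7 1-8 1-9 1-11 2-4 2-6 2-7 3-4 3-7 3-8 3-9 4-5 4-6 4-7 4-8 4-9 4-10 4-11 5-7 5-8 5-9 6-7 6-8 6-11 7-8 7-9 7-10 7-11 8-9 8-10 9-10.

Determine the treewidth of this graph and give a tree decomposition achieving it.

Treewidth 4.
Bags: B1 = {1, 4, 6, 7, 11}  B2 = {1, 4, 6, 7, 8}  B3 = {1, 4, 7, 8, 9}  B4 = {1, 2, 4, 6, 7}  B5 = {3, 4, 7, 8, 9}  B6 = {4, 7, 8, 9, 10}  B7 = {4, 5, 7, 8, 9}
Tree: B1–B2, B2–B3, B2–B4, B3–B5, B3–B6, B3–B7

Every bag has size at most 5, so the width is 5 − 1 = 4 and tw(G) ≤ 4. Conversely, {1, 4, 7, 8, 9} is a clique of size 5, and the vertices of any clique must share a bag in every tree decomposition; so some bag has ≥ 5 vertices and tw(G) ≥ 4. The upper and lower bounds meet at 4, so that is the treewidth.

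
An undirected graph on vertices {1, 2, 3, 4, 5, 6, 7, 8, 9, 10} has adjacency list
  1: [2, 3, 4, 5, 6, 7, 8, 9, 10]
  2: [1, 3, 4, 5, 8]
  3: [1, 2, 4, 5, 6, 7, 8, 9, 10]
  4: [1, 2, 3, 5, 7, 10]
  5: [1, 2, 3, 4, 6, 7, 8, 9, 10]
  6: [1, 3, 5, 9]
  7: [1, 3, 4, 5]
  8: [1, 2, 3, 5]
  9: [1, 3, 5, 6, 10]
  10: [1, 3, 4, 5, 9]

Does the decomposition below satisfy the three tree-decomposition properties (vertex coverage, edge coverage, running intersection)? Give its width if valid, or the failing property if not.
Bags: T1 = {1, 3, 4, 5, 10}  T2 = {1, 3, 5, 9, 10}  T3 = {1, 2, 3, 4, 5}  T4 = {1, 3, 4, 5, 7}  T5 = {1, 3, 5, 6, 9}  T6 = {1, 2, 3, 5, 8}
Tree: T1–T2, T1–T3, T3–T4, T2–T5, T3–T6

Vertex coverage: the bags together contain {1, 2, 3, 4, 5, 6, 7, 8, 9, 10}, the full vertex set. Edge coverage: each edge of G has both endpoints in at least one bag. Running intersection: for every vertex, the bags containing it form a connected subtree. All three properties hold, so this is a valid tree decomposition of width max|bag| − 1 = 4, and hence tw(G) ≤ 4.

Yes; width 4.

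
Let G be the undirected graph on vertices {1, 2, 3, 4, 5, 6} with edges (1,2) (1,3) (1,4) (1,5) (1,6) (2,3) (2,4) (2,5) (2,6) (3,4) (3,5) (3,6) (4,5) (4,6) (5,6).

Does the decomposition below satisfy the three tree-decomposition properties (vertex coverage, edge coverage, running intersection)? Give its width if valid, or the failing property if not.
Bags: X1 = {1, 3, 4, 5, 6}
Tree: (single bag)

No — vertex 2 appears in no bag.

A tree decomposition must satisfy three properties: every vertex lies in some bag; for every edge, both endpoints lie together in some bag; and for every vertex, the bags containing it form a connected subtree. Here vertex 2 appears in no bag, so the decomposition is invalid.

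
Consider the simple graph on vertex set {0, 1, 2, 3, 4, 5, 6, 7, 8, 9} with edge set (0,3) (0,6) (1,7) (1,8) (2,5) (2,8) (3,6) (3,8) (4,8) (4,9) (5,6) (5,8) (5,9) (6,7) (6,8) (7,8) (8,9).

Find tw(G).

2

A width-2 tree decomposition is:
Bags: B1 = {5, 8, 9}  B2 = {4, 8, 9}  B3 = {5, 6, 8}  B4 = {6, 7, 8}  B5 = {3, 6, 8}  B6 = {0, 3, 6}  B7 = {1, 7, 8}  B8 = {2, 5, 8}
Tree: B1–B2, B1–B3, B3–B4, B3–B5, B5–B6, B4–B7, B3–B8
Each bag holds 3 vertices, so the decomposition has width 2, which upper-bounds the treewidth. Conversely, {0, 3, 6} is a clique of size 3, and the vertices of any clique must share a bag in every tree decomposition; so some bag has ≥ 3 vertices and tw(G) ≥ 2. Combining the bounds, tw(G) = 2.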